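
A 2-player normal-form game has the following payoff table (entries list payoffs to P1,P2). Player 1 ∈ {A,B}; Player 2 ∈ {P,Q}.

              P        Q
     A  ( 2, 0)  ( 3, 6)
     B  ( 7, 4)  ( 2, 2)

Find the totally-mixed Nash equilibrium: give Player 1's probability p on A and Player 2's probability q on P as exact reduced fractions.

P1 indiff ⇒ q·2+(1-q)·3 = q·7+(1-q)·2 ⇒ q(-5) = (1-q)(-1) ⇒ q = 1/6
P2 indiff ⇒ p·0+(1-p)·4 = p·6+(1-p)·2 ⇒ p(-6) = (1-p)(-2) ⇒ p = 1/4

P1 mixes 1/4 on A; P2 mixes 1/6 on P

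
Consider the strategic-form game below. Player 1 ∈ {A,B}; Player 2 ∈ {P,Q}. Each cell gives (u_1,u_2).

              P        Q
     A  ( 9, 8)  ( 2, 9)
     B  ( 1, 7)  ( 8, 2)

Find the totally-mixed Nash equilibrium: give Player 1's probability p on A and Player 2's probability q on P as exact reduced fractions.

P1 indiff ⇒ q·9+(1-q)·2 = q·1+(1-q)·8 ⇒ q(8) = (1-q)(6) ⇒ q = 3/7
P2 indiff ⇒ p·8+(1-p)·7 = p·9+(1-p)·2 ⇒ p(-1) = (1-p)(-5) ⇒ p = 5/6

(p,q) = (5/6, 3/7)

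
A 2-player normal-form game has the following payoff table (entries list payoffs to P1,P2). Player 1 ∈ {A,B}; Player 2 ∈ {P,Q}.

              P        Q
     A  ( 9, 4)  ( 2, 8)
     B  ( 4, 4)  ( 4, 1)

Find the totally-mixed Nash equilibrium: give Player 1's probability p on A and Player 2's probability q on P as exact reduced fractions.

P1 indiff ⇒ q·9+(1-q)·2 = q·4+(1-q)·4 ⇒ q(5) = (1-q)(2) ⇒ q = 2/7
P2 indiff ⇒ p·4+(1-p)·4 = p·8+(1-p)·1 ⇒ p(-4) = (1-p)(-3) ⇒ p = 3/7

P1 mixes 3/7 on A; P2 mixes 2/7 on P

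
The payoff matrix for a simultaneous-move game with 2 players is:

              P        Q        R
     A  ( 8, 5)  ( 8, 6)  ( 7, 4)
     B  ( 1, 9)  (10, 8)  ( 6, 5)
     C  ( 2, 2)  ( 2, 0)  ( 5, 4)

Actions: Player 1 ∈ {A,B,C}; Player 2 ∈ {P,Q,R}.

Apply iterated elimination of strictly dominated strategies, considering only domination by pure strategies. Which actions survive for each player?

IESDS → P1:{A,B} P2:{P,Q}

P1 drop C (A beats it: P:8>2 Q:8>2 R:7>5)
P2 drop R (P beats it: A:5>4 B:9>5)
P1→{A,B} P2→{P,Q}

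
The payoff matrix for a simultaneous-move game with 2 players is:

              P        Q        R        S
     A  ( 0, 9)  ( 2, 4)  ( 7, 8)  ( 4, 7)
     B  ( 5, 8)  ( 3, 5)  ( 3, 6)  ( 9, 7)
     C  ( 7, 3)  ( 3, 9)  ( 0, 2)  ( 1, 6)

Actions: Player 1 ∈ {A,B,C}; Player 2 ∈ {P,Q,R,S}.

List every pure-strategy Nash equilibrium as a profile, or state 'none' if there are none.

(A,P): not NE [P1→C gives 7>0]
(A,Q): not NE [P1→C gives 3>2; P2→P gives 9>4]
(A,R): not NE [P2→P gives 9>8]
(A,S): not NE [P1→B gives 9>4; P2→P gives 9>7]
(B,P): not NE [P1→C gives 7>5]
(B,Q): not NE [P2→P gives 8>5]
(B,R): not NE [P1→A gives 7>3; P2→P gives 8>6]
(B,S): not NE [P2→P gives 8>7]
(C,P): not NE [P2→Q gives 9>3]
(C,Q): NE
(C,R): not NE [P1→A gives 7>0; P2→Q gives 9>2]
(C,S): not NE [P1→B gives 9>1; P2→Q gives 9>6]

Nash profiles: (C,Q)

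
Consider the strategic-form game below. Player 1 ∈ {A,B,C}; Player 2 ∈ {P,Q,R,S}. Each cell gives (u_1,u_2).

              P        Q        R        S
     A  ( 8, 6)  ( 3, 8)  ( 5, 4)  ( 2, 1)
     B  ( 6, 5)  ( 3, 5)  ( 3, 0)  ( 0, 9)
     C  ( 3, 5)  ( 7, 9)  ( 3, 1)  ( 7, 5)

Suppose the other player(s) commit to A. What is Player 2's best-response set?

P2 best: {Q}

u_2(P vs A) = 6
u_2(Q vs A) = 8
u_2(R vs A) = 4
u_2(S vs A) = 1
max payoff 8 at {Q}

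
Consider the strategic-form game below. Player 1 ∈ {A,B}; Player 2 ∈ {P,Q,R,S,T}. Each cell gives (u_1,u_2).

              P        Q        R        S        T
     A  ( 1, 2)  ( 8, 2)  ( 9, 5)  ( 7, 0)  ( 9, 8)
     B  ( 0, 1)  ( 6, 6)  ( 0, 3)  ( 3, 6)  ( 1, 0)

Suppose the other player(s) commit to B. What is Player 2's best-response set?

u_2(P vs B) = 1
u_2(Q vs B) = 6
u_2(R vs B) = 3
u_2(S vs B) = 6
u_2(T vs B) = 0
max payoff 6 at {Q,S}

P2 best: {Q,S}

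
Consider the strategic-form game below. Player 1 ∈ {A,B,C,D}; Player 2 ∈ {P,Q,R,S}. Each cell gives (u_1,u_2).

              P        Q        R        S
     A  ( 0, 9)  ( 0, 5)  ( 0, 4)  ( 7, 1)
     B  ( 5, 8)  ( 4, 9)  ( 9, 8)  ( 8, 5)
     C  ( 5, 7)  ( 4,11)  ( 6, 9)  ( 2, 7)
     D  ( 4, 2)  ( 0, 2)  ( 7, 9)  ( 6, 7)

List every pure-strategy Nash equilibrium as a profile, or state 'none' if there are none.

(A,P): not NE [P1→C gives 5>0]
(A,Q): not NE [P1→C gives 4>0; P2→P gives 9>5]
(A,R): not NE [P1→B gives 9>0; P2→P gives 9>4]
(A,S): not NE [P1→B gives 8>7; P2→P gives 9>1]
(B,P): not NE [P2→Q gives 9>8]
(B,Q): NE
(B,R): not NE [P2→Q gives 9>8]
(B,S): not NE [P2→Q gives 9>5]
(C,P): not NE [P2→Q gives 11>7]
(C,Q): NE
(C,R): not NE [P1→B gives 9>6; P2→Q gives 11>9]
(C,S): not NE [P1→B gives 8>2; P2→Q gives 11>7]
(D,P): not NE [P1→C gives 5>4; P2→R gives 9>2]
(D,Q): not NE [P1→C gives 4>0; P2→R gives 9>2]
(D,R): not NE [P1→B gives 9>7]
(D,S): not NE [P1→B gives 8>6; P2→R gives 9>7]

NE set: (B,Q), (C,Q)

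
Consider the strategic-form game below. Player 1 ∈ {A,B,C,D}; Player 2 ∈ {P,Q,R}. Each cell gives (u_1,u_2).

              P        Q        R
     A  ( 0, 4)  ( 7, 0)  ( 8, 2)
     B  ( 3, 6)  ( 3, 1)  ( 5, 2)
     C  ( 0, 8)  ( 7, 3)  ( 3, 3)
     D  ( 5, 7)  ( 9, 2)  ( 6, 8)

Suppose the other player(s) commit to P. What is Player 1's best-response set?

u_1(A vs P) = 0
u_1(B vs P) = 3
u_1(C vs P) = 0
u_1(D vs P) = 5
max payoff 5 at {D}

P1 best: {D}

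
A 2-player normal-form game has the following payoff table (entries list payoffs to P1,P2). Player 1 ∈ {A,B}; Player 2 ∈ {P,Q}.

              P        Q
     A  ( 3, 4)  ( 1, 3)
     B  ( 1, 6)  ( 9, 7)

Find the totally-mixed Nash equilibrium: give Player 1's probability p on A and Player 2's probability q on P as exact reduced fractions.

P1 mixes 1/2 on A; P2 mixes 4/5 on P

P1 indiff ⇒ q·3+(1-q)·1 = q·1+(1-q)·9 ⇒ q(2) = (1-q)(8) ⇒ q = 4/5
P2 indiff ⇒ p·4+(1-p)·6 = p·3+(1-p)·7 ⇒ p(1) = (1-p)(1) ⇒ p = 1/2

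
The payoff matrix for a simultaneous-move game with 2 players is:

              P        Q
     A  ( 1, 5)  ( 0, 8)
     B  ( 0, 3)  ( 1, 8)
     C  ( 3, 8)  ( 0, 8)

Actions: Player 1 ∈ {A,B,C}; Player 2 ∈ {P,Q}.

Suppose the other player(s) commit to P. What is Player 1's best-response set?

u_1(A vs P) = 1
u_1(B vs P) = 0
u_1(C vs P) = 3
max payoff 3 at {C}

argmax u_1 = {C}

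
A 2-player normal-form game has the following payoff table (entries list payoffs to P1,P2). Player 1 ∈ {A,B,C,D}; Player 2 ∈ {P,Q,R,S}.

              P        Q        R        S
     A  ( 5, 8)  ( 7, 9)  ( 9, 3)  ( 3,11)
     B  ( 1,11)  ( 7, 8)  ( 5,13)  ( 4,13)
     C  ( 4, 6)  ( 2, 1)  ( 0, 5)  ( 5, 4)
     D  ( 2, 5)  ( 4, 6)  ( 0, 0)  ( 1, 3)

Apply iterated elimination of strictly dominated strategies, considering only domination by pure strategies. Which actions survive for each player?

Survivors P1:{A,B,C} P2:{P,R,S}

P1 drop D (A beats it: P:5>2 Q:7>4 R:9>0 S:3>1)
P2 drop Q (S beats it: A:11>9 B:13>8 C:4>1)
P1→{A,B,C} P2→{P,R,S}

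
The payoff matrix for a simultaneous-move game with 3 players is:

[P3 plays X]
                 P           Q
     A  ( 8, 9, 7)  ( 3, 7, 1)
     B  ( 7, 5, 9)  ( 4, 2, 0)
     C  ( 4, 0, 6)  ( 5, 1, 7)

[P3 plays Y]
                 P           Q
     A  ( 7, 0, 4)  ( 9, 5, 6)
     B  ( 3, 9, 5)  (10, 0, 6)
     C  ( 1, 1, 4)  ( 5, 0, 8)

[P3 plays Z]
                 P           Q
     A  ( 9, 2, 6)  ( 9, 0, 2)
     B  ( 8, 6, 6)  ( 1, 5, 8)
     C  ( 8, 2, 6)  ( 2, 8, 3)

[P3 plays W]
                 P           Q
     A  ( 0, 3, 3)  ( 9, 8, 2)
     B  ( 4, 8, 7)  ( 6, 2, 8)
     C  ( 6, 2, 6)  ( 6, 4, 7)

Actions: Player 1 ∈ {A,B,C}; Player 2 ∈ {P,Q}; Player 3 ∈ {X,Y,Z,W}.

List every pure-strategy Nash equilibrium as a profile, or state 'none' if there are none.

(A,P,X): NE
(A,P,Y): not NE [P2→Q gives 5>0; P3→X gives 7>4]
(A,P,Z): not NE [P3→X gives 7>6]
(A,P,W): not NE [P1→C gives 6>0; P2→Q gives 8>3; P3→X gives 7>3]
(A,Q,X): not NE [P1→C gives 5>3; P2→P gives 9>7; P3→Y gives 6>1]
(A,Q,Y): not NE [P1→B gives 10>9]
(A,Q,Z): not NE [P2→P gives 2>0; P3→Y gives 6>2]
(A,Q,W): not NE [P3→Y gives 6>2]
(B,P,X): not NE [P1→A gives 8>7]
(B,P,Y): not NE [P1→A gives 7>3; P3→X gives 9>5]
(B,P,Z): not NE [P1→A gives 9>8; P3→X gives 9>6]
(B,P,W): not NE [P1→C gives 6>4; P3→X gives 9>7]
(B,Q,X): not NE [P1→C gives 5>4; P2→P gives 5>2; P3→W gives 8>0]
(B,Q,Y): not NE [P2→P gives 9>0; P3→W gives 8>6]
(B,Q,Z): not NE [P1→A gives 9>1; P2→P gives 6>5]
(B,Q,W): not NE [P1→A gives 9>6; P2→P gives 8>2]
(C,P,X): not NE [P1→A gives 8>4; P2→Q gives 1>0]
(C,P,Y): not NE [P1→A gives 7>1; P3→W gives 6>4]
(C,P,Z): not NE [P1→A gives 9>8; P2→Q gives 8>2]
(C,P,W): not NE [P2→Q gives 4>2]
(C,Q,X): not NE [P3→Y gives 8>7]
(C,Q,Y): not NE [P1→B gives 10>5; P2→P gives 1>0]
(C,Q,Z): not NE [P1→A gives 9>2; P3→Y gives 8>3]
(C,Q,W): not NE [P1→A gives 9>6; P3→Y gives 8>7]

NE set: (A,P,X)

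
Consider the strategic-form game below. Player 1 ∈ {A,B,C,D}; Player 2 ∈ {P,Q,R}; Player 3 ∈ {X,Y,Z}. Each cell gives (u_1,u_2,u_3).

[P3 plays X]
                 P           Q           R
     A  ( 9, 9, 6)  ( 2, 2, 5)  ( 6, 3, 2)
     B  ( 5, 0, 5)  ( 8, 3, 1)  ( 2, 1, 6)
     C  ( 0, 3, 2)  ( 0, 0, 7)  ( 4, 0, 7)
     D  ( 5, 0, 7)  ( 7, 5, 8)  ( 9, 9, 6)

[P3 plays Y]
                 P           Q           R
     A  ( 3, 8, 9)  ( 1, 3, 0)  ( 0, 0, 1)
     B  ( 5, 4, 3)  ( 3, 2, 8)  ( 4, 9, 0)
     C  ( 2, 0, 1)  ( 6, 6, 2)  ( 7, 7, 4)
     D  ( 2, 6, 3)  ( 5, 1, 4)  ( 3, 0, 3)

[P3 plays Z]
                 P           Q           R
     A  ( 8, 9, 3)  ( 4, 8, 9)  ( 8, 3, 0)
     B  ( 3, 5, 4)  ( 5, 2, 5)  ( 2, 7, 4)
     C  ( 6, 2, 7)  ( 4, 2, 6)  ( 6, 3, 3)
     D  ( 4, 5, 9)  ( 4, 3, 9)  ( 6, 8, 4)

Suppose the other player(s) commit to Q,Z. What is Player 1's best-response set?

u_1(A vs Q,Z) = 4
u_1(B vs Q,Z) = 5
u_1(C vs Q,Z) = 4
u_1(D vs Q,Z) = 4
max payoff 5 at {B}

BR_1 = {B}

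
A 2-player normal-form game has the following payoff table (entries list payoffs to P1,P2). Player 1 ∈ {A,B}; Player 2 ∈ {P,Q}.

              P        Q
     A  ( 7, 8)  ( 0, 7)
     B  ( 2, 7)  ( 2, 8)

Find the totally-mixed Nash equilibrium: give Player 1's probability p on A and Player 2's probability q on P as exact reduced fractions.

(p,q) = (1/2, 2/7)

P1 indiff ⇒ q·7+(1-q)·0 = q·2+(1-q)·2 ⇒ q(5) = (1-q)(2) ⇒ q = 2/7
P2 indiff ⇒ p·8+(1-p)·7 = p·7+(1-p)·8 ⇒ p(1) = (1-p)(1) ⇒ p = 1/2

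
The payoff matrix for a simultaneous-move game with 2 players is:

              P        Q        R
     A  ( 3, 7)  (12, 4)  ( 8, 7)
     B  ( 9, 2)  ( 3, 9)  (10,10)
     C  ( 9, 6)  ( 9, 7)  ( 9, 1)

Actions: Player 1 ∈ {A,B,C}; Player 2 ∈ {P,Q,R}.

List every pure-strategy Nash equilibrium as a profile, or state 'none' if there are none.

Nash profiles: (B,R)

(A,P): not NE [P1→C gives 9>3]
(A,Q): not NE [P2→R gives 7>4]
(A,R): not NE [P1→B gives 10>8]
(B,P): not NE [P2→R gives 10>2]
(B,Q): not NE [P1→A gives 12>3; P2→R gives 10>9]
(B,R): NE
(C,P): not NE [P2→Q gives 7>6]
(C,Q): not NE [P1→A gives 12>9]
(C,R): not NE [P1→B gives 10>9; P2→Q gives 7>1]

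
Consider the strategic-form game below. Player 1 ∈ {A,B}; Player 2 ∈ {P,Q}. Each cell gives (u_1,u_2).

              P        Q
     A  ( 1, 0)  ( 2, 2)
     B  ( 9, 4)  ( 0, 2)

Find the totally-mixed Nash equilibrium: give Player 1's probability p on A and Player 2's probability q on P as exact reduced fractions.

P1 indiff ⇒ q·1+(1-q)·2 = q·9+(1-q)·0 ⇒ q(-8) = (1-q)(-2) ⇒ q = 1/5
P2 indiff ⇒ p·0+(1-p)·4 = p·2+(1-p)·2 ⇒ p(-2) = (1-p)(-2) ⇒ p = 1/2

p=1/2, q=1/5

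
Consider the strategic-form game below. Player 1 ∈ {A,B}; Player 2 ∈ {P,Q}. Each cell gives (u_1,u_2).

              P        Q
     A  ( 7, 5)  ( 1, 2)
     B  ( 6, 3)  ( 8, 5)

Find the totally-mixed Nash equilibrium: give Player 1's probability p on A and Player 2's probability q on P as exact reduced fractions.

P1 indiff ⇒ q·7+(1-q)·1 = q·6+(1-q)·8 ⇒ q(1) = (1-q)(7) ⇒ q = 7/8
P2 indiff ⇒ p·5+(1-p)·3 = p·2+(1-p)·5 ⇒ p(3) = (1-p)(2) ⇒ p = 2/5

p=2/5, q=7/8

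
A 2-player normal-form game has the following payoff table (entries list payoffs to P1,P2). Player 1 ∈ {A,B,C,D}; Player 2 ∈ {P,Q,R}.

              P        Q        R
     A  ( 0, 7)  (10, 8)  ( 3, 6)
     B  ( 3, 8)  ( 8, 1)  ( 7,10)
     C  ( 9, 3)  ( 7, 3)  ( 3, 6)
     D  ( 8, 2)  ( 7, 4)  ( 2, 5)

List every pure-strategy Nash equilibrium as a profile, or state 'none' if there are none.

Nash profiles: (A,Q), (B,R)

(A,P): not NE [P1→C gives 9>0; P2→Q gives 8>7]
(A,Q): NE
(A,R): not NE [P1→B gives 7>3; P2→Q gives 8>6]
(B,P): not NE [P1→C gives 9>3; P2→R gives 10>8]
(B,Q): not NE [P1→A gives 10>8; P2→R gives 10>1]
(B,R): NE
(C,P): not NE [P2→R gives 6>3]
(C,Q): not NE [P1→A gives 10>7; P2→R gives 6>3]
(C,R): not NE [P1→B gives 7>3]
(D,P): not NE [P1→C gives 9>8; P2→R gives 5>2]
(D,Q): not NE [P1→A gives 10>7; P2→R gives 5>4]
(D,R): not NE [P1→B gives 7>2]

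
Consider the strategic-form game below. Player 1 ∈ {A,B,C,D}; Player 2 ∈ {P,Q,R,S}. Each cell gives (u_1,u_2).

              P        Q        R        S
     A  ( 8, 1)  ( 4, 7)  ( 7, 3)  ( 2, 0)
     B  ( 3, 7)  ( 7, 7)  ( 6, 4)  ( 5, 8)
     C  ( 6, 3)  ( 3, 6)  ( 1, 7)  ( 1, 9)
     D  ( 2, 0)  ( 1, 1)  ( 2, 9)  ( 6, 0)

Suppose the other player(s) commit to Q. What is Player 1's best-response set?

argmax u_1 = {B}

u_1(A vs Q) = 4
u_1(B vs Q) = 7
u_1(C vs Q) = 3
u_1(D vs Q) = 1
max payoff 7 at {B}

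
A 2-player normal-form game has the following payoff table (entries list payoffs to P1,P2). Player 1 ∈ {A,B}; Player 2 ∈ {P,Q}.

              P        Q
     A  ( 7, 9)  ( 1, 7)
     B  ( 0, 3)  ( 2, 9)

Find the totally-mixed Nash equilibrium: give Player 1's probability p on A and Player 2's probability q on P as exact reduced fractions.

(p,q) = (3/4, 1/8)

P1 indiff ⇒ q·7+(1-q)·1 = q·0+(1-q)·2 ⇒ q(7) = (1-q)(1) ⇒ q = 1/8
P2 indiff ⇒ p·9+(1-p)·3 = p·7+(1-p)·9 ⇒ p(2) = (1-p)(6) ⇒ p = 3/4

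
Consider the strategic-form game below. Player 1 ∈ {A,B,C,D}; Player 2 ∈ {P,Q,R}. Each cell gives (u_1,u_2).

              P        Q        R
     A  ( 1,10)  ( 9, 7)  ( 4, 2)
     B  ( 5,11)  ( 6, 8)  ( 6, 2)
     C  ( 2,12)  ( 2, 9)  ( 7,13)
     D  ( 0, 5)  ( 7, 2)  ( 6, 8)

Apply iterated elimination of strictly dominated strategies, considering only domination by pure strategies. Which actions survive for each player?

Survivors P1:{B,C} P2:{P,R}

P2 drop Q (P beats it: A:10>7 B:11>8 C:12>9 D:5>2)
P1 drop A (B beats it: P:5>1 R:6>4)
P1 drop D (C beats it: P:2>0 R:7>6)
P1→{B,C} P2→{P,R}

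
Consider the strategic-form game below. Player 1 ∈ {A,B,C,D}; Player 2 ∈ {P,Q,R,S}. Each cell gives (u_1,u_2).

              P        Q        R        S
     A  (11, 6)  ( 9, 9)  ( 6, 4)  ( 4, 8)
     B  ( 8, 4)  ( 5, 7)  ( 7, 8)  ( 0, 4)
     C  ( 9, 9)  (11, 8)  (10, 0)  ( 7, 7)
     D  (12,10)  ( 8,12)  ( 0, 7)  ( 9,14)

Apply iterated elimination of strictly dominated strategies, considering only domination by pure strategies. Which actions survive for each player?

IESDS → P1:{A,C,D} P2:{P,Q,S}

P1 drop B (C beats it: P:9>8 Q:11>5 R:10>7 S:7>0)
P2 drop R (P beats it: A:6>4 C:9>0 D:10>7)
P1→{A,C,D} P2→{P,Q,S}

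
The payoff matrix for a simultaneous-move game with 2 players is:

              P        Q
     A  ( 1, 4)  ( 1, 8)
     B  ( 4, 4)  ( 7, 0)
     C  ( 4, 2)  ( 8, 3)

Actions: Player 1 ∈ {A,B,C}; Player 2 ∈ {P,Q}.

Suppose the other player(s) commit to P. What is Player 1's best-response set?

argmax u_1 = {B,C}

u_1(A vs P) = 1
u_1(B vs P) = 4
u_1(C vs P) = 4
max payoff 4 at {B,C}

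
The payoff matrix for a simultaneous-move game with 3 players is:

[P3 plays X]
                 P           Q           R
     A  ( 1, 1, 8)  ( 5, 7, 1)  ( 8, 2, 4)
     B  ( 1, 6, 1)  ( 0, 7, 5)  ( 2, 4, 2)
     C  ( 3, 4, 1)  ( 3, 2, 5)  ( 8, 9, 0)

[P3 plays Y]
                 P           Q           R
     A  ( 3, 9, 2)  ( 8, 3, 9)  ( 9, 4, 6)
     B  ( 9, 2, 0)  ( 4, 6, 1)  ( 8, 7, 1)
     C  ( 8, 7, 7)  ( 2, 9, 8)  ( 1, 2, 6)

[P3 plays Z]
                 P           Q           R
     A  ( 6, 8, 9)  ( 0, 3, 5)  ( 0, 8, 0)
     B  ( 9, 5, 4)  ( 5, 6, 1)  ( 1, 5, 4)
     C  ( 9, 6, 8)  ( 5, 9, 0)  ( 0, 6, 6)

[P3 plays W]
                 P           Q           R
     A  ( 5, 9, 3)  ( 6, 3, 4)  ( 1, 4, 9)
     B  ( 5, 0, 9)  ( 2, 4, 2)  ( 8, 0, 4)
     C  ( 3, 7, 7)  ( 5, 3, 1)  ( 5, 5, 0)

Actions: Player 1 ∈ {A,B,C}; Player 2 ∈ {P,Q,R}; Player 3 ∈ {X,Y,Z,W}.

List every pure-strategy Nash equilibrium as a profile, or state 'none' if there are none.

Equilibria: none

(A,P,X): not NE [P1→C gives 3>1; P2→Q gives 7>1; P3→Z gives 9>8]
(A,P,Y): not NE [P1→B gives 9>3; P3→Z gives 9>2]
(A,P,Z): not NE [P1→C gives 9>6]
(A,P,W): not NE [P3→Z gives 9>3]
(A,Q,X): not NE [P3→Y gives 9>1]
(A,Q,Y): not NE [P2→P gives 9>3]
(A,Q,Z): not NE [P1→C gives 5>0; P2→R gives 8>3; P3→Y gives 9>5]
(A,Q,W): not NE [P2→P gives 9>3; P3→Y gives 9>4]
(A,R,X): not NE [P2→Q gives 7>2; P3→W gives 9>4]
(A,R,Y): not NE [P2→P gives 9>4; P3→W gives 9>6]
(A,R,Z): not NE [P1→B gives 1>0; P3→W gives 9>0]
(A,R,W): not NE [P1→B gives 8>1; P2→P gives 9>4]
(B,P,X): not NE [P1→C gives 3>1; P2→Q gives 7>6; P3→W gives 9>1]
(B,P,Y): not NE [P2→R gives 7>2; P3→W gives 9>0]
(B,P,Z): not NE [P2→Q gives 6>5; P3→W gives 9>4]
(B,P,W): not NE [P2→Q gives 4>0]
(B,Q,X): not NE [P1→A gives 5>0]
(B,Q,Y): not NE [P1→A gives 8>4; P2→R gives 7>6; P3→X gives 5>1]
(B,Q,Z): not NE [P3→X gives 5>1]
(B,Q,W): not NE [P1→A gives 6>2; P3→X gives 5>2]
(B,R,X): not NE [P1→C gives 8>2; P2→Q gives 7>4; P3→W gives 4>2]
(B,R,Y): not NE [P1→A gives 9>8; P3→W gives 4>1]
(B,R,Z): not NE [P2→Q gives 6>5]
(B,R,W): not NE [P2→Q gives 4>0]
(C,P,X): not NE [P2→R gives 9>4; P3→Z gives 8>1]
(C,P,Y): not NE [P1→B gives 9>8; P2→Q gives 9>7; P3→Z gives 8>7]
(C,P,Z): not NE [P2→Q gives 9>6]
(C,P,W): not NE [P1→B gives 5>3; P3→Z gives 8>7]
(C,Q,X): not NE [P1→A gives 5>3; P2→R gives 9>2; P3→Y gives 8>5]
(C,Q,Y): not NE [P1→A gives 8>2]
(C,Q,Z): not NE [P3→Y gives 8>0]
(C,Q,W): not NE [P1→A gives 6>5; P2→P gives 7>3; P3→Y gives 8>1]
(C,R,X): not NE [P3→Z gives 6>0]
(C,R,Y): not NE [P1→A gives 9>1; P2→Q gives 9>2]
(C,R,Z): not NE [P1→B gives 1>0; P2→Q gives 9>6]
(C,R,W): not NE [P1→B gives 8>5; P2→P gives 7>5; P3→Z gives 6>0]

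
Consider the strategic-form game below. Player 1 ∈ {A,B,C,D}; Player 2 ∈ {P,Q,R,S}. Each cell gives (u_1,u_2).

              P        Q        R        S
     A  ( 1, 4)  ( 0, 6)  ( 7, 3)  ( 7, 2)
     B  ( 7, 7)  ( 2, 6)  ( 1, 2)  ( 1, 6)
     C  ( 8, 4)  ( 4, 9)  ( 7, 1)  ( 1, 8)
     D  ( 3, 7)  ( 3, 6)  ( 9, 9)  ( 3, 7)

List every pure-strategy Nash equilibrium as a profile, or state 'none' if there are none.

(A,P): not NE [P1→C gives 8>1; P2→Q gives 6>4]
(A,Q): not NE [P1→C gives 4>0]
(A,R): not NE [P1→D gives 9>7; P2→Q gives 6>3]
(A,S): not NE [P2→Q gives 6>2]
(B,P): not NE [P1→C gives 8>7]
(B,Q): not NE [P1→C gives 4>2; P2→P gives 7>6]
(B,R): not NE [P1→D gives 9>1; P2→P gives 7>2]
(B,S): not NE [P1→A gives 7>1; P2→P gives 7>6]
(C,P): not NE [P2→Q gives 9>4]
(C,Q): NE
(C,R): not NE [P1→D gives 9>7; P2→Q gives 9>1]
(C,S): not NE [P1→A gives 7>1; P2→Q gives 9>8]
(D,P): not NE [P1→C gives 8>3; P2→R gives 9>7]
(D,Q): not NE [P1→C gives 4>3; P2→R gives 9>6]
(D,R): NE
(D,S): not NE [P1→A gives 7>3; P2→R gives 9>7]

NE set: (C,Q), (D,R)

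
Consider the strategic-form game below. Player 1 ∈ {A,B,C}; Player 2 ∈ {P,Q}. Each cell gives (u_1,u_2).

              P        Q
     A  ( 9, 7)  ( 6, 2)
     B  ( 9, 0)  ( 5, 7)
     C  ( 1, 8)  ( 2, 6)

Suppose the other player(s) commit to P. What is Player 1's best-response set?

P1 best: {A,B}

u_1(A vs P) = 9
u_1(B vs P) = 9
u_1(C vs P) = 1
max payoff 9 at {A,B}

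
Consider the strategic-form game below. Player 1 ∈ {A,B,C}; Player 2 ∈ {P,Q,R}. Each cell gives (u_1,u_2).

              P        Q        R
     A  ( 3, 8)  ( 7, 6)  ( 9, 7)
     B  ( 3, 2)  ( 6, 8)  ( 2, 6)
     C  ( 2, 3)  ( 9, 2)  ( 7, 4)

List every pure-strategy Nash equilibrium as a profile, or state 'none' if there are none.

PSNE = {(A,P)}

(A,P): NE
(A,Q): not NE [P1→C gives 9>7; P2→P gives 8>6]
(A,R): not NE [P2→P gives 8>7]
(B,P): not NE [P2→Q gives 8>2]
(B,Q): not NE [P1→C gives 9>6]
(B,R): not NE [P1→A gives 9>2; P2→Q gives 8>6]
(C,P): not NE [P1→B gives 3>2; P2→R gives 4>3]
(C,Q): not NE [P2→R gives 4>2]
(C,R): not NE [P1→A gives 9>7]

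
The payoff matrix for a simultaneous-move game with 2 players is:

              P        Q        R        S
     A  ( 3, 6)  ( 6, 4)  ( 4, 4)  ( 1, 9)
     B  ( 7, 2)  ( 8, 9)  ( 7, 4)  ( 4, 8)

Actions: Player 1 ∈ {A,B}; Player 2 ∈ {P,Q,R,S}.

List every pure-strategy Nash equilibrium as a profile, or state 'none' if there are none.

(A,P): not NE [P1→B gives 7>3; P2→S gives 9>6]
(A,Q): not NE [P1→B gives 8>6; P2→S gives 9>4]
(A,R): not NE [P1→B gives 7>4; P2→S gives 9>4]
(A,S): not NE [P1→B gives 4>1]
(B,P): not NE [P2→Q gives 9>2]
(B,Q): NE
(B,R): not NE [P2→Q gives 9>4]
(B,S): not NE [P2→Q gives 9>8]

Nash profiles: (B,Q)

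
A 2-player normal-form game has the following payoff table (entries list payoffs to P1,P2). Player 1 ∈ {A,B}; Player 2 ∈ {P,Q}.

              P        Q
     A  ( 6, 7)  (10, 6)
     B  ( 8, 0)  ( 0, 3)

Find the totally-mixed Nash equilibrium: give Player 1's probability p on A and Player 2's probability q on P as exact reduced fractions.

P1 indiff ⇒ q·6+(1-q)·10 = q·8+(1-q)·0 ⇒ q(-2) = (1-q)(-10) ⇒ q = 5/6
P2 indiff ⇒ p·7+(1-p)·0 = p·6+(1-p)·3 ⇒ p(1) = (1-p)(3) ⇒ p = 3/4

P1 mixes 3/4 on A; P2 mixes 5/6 on P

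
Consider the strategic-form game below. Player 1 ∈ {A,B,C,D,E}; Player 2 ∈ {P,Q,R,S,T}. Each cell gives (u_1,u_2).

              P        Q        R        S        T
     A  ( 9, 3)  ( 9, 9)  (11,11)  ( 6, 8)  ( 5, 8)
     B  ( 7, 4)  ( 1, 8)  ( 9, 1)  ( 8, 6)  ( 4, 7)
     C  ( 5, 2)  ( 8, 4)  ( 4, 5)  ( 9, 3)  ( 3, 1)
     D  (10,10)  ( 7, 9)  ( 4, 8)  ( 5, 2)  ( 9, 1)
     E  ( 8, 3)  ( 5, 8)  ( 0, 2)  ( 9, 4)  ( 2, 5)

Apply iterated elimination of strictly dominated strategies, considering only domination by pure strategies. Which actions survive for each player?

P2 drop S (Q beats it: A:9>8 B:8>6 C:4>3 D:9>2 E:8>4)
P1 drop B (A beats it: P:9>7 Q:9>1 R:11>9 T:5>4)
P1 drop C (A beats it: P:9>5 Q:9>8 R:11>4 T:5>3)
P1 drop E (A beats it: P:9>8 Q:9>5 R:11>0 T:5>2)
P2 drop T (Q beats it: A:9>8 D:9>1)
P1→{A,D} P2→{P,Q,R}

Remaining: P1:{A,D} P2:{P,Q,R}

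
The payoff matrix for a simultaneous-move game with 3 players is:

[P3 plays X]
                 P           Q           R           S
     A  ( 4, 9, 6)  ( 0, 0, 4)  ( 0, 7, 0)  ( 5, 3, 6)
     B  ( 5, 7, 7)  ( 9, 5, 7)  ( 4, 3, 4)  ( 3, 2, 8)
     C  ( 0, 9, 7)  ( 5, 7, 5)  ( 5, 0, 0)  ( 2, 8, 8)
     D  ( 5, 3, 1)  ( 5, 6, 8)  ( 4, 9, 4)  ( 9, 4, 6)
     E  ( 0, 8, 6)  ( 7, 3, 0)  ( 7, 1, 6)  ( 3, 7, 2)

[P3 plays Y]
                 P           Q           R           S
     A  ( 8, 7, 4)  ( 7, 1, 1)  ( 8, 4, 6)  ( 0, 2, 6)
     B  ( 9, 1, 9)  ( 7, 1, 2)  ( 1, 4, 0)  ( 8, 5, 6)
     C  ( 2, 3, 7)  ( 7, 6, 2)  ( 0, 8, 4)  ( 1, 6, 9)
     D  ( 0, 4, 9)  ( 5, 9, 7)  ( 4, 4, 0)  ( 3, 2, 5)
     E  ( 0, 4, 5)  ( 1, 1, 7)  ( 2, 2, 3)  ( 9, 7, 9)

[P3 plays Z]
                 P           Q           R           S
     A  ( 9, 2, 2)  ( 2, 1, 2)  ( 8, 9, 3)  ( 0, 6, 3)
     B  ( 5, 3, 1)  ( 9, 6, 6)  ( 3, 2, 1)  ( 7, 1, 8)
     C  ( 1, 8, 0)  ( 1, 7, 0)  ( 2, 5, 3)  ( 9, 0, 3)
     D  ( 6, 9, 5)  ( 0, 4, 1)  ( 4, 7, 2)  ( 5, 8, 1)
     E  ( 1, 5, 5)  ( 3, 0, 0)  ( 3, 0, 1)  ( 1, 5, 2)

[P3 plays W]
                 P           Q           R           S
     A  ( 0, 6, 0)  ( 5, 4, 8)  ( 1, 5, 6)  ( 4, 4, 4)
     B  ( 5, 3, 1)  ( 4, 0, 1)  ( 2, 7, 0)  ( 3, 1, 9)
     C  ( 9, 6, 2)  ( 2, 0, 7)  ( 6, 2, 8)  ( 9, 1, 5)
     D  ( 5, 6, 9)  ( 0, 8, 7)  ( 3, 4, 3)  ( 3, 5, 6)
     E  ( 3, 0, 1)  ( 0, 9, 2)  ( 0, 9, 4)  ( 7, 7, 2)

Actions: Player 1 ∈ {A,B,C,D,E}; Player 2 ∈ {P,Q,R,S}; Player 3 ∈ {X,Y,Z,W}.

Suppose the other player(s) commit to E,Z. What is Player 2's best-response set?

argmax u_2 = {P,S}

u_2(P vs E,Z) = 5
u_2(Q vs E,Z) = 0
u_2(R vs E,Z) = 0
u_2(S vs E,Z) = 5
max payoff 5 at {P,S}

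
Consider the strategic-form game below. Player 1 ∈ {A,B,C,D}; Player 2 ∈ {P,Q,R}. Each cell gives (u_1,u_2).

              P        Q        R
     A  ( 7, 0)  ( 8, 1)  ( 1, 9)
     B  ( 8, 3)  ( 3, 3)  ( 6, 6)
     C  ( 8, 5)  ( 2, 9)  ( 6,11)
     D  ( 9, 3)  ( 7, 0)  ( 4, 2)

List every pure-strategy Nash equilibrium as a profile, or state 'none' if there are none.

(A,P): not NE [P1→D gives 9>7; P2→R gives 9>0]
(A,Q): not NE [P2→R gives 9>1]
(A,R): not NE [P1→C gives 6>1]
(B,P): not NE [P1→D gives 9>8; P2→R gives 6>3]
(B,Q): not NE [P1→A gives 8>3; P2→R gives 6>3]
(B,R): NE
(C,P): not NE [P1→D gives 9>8; P2→R gives 11>5]
(C,Q): not NE [P1→A gives 8>2; P2→R gives 11>9]
(C,R): NE
(D,P): NE
(D,Q): not NE [P1→A gives 8>7; P2→P gives 3>0]
(D,R): not NE [P1→C gives 6>4; P2→P gives 3>2]

PSNE = {(B,R), (C,R), (D,P)}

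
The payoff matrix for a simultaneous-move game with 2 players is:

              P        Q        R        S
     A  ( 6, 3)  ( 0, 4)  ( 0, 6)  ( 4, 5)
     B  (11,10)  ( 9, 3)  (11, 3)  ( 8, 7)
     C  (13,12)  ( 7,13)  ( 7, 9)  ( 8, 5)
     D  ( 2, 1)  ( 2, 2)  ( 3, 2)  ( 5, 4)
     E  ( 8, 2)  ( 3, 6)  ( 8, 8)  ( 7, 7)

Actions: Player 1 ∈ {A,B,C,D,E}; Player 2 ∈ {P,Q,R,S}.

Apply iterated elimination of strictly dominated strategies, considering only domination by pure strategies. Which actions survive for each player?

P1 drop A (B beats it: P:11>6 Q:9>0 R:11>0 S:8>4)
P1 drop D (B beats it: P:11>2 Q:9>2 R:11>3 S:8>5)
P1 drop E (B beats it: P:11>8 Q:9>3 R:11>8 S:8>7)
P2 drop R (P beats it: B:10>3 C:12>9)
P2 drop S (P beats it: B:10>7 C:12>5)
P1→{B,C} P2→{P,Q}

Remaining: P1:{B,C} P2:{P,Q}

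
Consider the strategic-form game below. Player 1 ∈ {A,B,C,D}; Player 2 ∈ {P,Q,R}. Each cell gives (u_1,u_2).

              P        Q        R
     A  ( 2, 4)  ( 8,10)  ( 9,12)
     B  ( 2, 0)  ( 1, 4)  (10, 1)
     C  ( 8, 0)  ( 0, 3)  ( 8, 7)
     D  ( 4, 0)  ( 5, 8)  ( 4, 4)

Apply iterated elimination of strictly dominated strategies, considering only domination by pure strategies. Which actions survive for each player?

Survivors P1:{A,B} P2:{Q,R}

P2 drop P (Q beats it: A:10>4 B:4>0 C:3>0 D:8>0)
P1 drop C (A beats it: Q:8>0 R:9>8)
P1 drop D (A beats it: Q:8>5 R:9>4)
P1→{A,B} P2→{Q,R}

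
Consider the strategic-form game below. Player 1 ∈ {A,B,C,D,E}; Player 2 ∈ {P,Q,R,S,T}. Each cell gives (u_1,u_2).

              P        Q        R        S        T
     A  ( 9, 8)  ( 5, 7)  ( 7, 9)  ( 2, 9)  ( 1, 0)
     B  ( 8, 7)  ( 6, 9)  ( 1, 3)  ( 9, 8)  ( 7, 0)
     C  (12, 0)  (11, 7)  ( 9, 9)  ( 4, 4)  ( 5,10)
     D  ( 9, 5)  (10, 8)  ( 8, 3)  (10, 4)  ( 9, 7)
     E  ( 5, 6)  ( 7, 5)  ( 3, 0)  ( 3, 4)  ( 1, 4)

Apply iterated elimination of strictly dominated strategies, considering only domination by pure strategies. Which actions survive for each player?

P1 drop A (C beats it: P:12>9 Q:11>5 R:9>7 S:4>2 T:5>1)
P1 drop B (D beats it: P:9>8 Q:10>6 R:8>1 S:10>9 T:9>7)
P1 drop E (C beats it: P:12>5 Q:11>7 R:9>3 S:4>3 T:5>1)
P2 drop P (Q beats it: C:7>0 D:8>5)
P2 drop R (T beats it: C:10>9 D:7>3)
P2 drop S (Q beats it: C:7>4 D:8>4)
P1→{C,D} P2→{Q,T}

Remaining: P1:{C,D} P2:{Q,T}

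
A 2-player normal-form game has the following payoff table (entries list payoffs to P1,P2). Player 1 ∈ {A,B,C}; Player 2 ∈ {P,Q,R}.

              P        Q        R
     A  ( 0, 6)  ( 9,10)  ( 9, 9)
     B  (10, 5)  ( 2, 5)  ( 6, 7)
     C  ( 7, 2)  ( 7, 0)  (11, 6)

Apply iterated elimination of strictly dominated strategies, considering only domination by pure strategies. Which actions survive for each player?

Remaining: P1:{A,C} P2:{Q,R}

P2 drop P (R beats it: A:9>6 B:7>5 C:6>2)
P1 drop B (A beats it: Q:9>2 R:9>6)
P1→{A,C} P2→{Q,R}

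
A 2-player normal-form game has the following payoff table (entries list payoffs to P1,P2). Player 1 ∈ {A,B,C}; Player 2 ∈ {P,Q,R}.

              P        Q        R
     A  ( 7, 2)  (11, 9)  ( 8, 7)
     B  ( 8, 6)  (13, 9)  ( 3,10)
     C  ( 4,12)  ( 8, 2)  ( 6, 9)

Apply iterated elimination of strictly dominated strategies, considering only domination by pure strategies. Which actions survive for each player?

IESDS → P1:{A,B} P2:{Q,R}

P1 drop C (A beats it: P:7>4 Q:11>8 R:8>6)
P2 drop P (Q beats it: A:9>2 B:9>6)
P1→{A,B} P2→{Q,R}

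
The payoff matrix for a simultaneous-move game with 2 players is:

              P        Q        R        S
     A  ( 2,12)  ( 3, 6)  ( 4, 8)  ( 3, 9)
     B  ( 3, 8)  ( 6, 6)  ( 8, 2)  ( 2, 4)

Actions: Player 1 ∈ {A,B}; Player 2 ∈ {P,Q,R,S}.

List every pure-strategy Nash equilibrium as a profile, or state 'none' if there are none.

Nash profiles: (B,P)

(A,P): not NE [P1→B gives 3>2]
(A,Q): not NE [P1→B gives 6>3; P2→P gives 12>6]
(A,R): not NE [P1→B gives 8>4; P2→P gives 12>8]
(A,S): not NE [P2→P gives 12>9]
(B,P): NE
(B,Q): not NE [P2→P gives 8>6]
(B,R): not NE [P2→P gives 8>2]
(B,S): not NE [P1→A gives 3>2; P2→P gives 8>4]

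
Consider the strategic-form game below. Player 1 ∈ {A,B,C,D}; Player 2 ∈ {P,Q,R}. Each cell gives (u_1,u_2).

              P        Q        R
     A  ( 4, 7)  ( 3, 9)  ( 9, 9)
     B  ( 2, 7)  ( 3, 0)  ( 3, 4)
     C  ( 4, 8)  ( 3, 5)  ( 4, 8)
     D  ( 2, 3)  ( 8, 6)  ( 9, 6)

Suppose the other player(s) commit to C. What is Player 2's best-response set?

u_2(P vs C) = 8
u_2(Q vs C) = 5
u_2(R vs C) = 8
max payoff 8 at {P,R}

BR_2 = {P,R}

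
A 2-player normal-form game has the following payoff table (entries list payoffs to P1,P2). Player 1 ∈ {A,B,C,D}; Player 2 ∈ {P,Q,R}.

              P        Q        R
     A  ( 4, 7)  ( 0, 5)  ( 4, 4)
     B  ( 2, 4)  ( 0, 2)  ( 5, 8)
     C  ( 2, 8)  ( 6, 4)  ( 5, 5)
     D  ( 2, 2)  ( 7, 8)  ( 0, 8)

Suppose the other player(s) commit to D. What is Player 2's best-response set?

BR_2 = {Q,R}

u_2(P vs D) = 2
u_2(Q vs D) = 8
u_2(R vs D) = 8
max payoff 8 at {Q,R}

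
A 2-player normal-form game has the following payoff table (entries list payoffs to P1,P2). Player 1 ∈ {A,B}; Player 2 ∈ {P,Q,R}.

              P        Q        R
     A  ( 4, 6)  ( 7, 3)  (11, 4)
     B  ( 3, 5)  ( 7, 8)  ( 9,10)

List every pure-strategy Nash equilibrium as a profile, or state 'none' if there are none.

(A,P): NE
(A,Q): not NE [P2→P gives 6>3]
(A,R): not NE [P2→P gives 6>4]
(B,P): not NE [P1→A gives 4>3; P2→R gives 10>5]
(B,Q): not NE [P2→R gives 10>8]
(B,R): not NE [P1→A gives 11>9]

PSNE = {(A,P)}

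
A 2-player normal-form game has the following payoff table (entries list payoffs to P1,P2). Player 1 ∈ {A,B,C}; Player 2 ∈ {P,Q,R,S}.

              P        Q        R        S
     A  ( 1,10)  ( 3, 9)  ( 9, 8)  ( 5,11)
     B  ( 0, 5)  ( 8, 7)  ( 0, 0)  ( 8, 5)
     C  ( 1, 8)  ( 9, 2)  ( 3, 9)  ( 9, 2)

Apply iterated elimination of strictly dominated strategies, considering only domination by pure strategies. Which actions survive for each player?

IESDS → P1:{A,C} P2:{P,R,S}

P1 drop B (C beats it: P:1>0 Q:9>8 R:3>0 S:9>8)
P2 drop Q (P beats it: A:10>9 C:8>2)
P1→{A,C} P2→{P,R,S}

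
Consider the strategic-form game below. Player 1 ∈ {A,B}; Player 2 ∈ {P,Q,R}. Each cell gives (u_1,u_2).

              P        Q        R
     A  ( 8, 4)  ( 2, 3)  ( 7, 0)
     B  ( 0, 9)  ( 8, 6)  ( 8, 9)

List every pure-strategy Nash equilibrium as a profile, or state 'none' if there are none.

PSNE = {(A,P), (B,R)}

(A,P): NE
(A,Q): not NE [P1→B gives 8>2; P2→P gives 4>3]
(A,R): not NE [P1→B gives 8>7; P2→P gives 4>0]
(B,P): not NE [P1→A gives 8>0]
(B,Q): not NE [P2→R gives 9>6]
(B,R): NE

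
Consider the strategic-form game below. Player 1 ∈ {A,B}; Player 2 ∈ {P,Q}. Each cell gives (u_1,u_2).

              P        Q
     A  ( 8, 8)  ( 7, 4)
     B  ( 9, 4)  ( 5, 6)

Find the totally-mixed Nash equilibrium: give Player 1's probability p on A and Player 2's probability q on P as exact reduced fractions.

P1 mixes 1/3 on A; P2 mixes 2/3 on P

P1 indiff ⇒ q·8+(1-q)·7 = q·9+(1-q)·5 ⇒ q(-1) = (1-q)(-2) ⇒ q = 2/3
P2 indiff ⇒ p·8+(1-p)·4 = p·4+(1-p)·6 ⇒ p(4) = (1-p)(2) ⇒ p = 1/3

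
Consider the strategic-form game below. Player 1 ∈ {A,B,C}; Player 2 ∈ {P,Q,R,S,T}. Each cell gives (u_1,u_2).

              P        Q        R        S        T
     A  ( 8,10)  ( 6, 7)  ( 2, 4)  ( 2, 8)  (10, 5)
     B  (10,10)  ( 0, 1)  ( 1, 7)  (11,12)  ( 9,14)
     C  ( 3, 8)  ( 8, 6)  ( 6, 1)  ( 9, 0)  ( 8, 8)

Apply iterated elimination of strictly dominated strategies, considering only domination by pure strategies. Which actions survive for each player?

Survivors P1:{A,B} P2:{P,S,T}

P2 drop Q (P beats it: A:10>7 B:10>1 C:8>6)
P2 drop R (P beats it: A:10>4 B:10>7 C:8>1)
P1 drop C (B beats it: P:10>3 S:11>9 T:9>8)
P1→{A,B} P2→{P,S,T}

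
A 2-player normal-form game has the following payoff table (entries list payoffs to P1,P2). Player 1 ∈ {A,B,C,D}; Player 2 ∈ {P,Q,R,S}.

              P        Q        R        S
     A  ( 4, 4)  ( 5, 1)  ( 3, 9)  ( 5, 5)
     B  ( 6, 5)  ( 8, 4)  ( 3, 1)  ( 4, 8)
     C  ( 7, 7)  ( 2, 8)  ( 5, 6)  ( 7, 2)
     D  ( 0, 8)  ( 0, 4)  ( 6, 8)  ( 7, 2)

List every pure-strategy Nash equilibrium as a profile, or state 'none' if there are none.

(A,P): not NE [P1→C gives 7>4; P2→R gives 9>4]
(A,Q): not NE [P1→B gives 8>5; P2→R gives 9>1]
(A,R): not NE [P1→D gives 6>3]
(A,S): not NE [P1→D gives 7>5; P2→R gives 9>5]
(B,P): not NE [P1→C gives 7>6; P2→S gives 8>5]
(B,Q): not NE [P2→S gives 8>4]
(B,R): not NE [P1→D gives 6>3; P2→S gives 8>1]
(B,S): not NE [P1→D gives 7>4]
(C,P): not NE [P2→Q gives 8>7]
(C,Q): not NE [P1→B gives 8>2]
(C,R): not NE [P1→D gives 6>5; P2→Q gives 8>6]
(C,S): not NE [P2→Q gives 8>2]
(D,P): not NE [P1→C gives 7>0]
(D,Q): not NE [P1→B gives 8>0; P2→R gives 8>4]
(D,R): NE
(D,S): not NE [P2→R gives 8>2]

NE set: (D,R)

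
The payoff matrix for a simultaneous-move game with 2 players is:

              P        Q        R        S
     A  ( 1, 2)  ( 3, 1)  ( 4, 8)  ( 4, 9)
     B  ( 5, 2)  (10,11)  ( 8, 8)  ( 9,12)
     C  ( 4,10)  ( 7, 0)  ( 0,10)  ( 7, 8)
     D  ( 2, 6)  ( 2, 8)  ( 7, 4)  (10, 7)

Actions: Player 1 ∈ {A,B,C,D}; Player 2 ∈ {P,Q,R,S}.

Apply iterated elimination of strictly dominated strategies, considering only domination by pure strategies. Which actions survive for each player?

IESDS → P1:{B,D} P2:{Q,S}

P1 drop A (B beats it: P:5>1 Q:10>3 R:8>4 S:9>4)
P1 drop C (B beats it: P:5>4 Q:10>7 R:8>0 S:9>7)
P2 drop P (Q beats it: B:11>2 D:8>6)
P2 drop R (Q beats it: B:11>8 D:8>4)
P1→{B,D} P2→{Q,S}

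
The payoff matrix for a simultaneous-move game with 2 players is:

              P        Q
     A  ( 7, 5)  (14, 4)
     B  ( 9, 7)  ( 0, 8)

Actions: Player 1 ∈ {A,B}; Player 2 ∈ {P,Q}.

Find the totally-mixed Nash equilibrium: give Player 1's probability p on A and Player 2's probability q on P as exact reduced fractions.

P1 indiff ⇒ q·7+(1-q)·14 = q·9+(1-q)·0 ⇒ q(-2) = (1-q)(-14) ⇒ q = 7/8
P2 indiff ⇒ p·5+(1-p)·7 = p·4+(1-p)·8 ⇒ p(1) = (1-p)(1) ⇒ p = 1/2

(p,q) = (1/2, 7/8)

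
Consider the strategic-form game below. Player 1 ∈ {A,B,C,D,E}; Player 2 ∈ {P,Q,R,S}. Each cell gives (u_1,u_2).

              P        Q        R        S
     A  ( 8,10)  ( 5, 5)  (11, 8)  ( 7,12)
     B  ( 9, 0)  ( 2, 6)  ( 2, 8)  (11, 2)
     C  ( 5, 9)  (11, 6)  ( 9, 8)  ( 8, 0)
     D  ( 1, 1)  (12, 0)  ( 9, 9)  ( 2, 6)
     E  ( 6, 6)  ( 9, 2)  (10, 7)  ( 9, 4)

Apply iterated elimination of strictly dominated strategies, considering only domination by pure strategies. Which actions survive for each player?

Remaining: P1:{A,B,E} P2:{P,R,S}

P2 drop Q (R beats it: A:8>5 B:8>6 C:8>6 D:9>0 E:7>2)
P1 drop C (E beats it: P:6>5 R:10>9 S:9>8)
P1 drop D (A beats it: P:8>1 R:11>9 S:7>2)
P1→{A,B,E} P2→{P,R,S}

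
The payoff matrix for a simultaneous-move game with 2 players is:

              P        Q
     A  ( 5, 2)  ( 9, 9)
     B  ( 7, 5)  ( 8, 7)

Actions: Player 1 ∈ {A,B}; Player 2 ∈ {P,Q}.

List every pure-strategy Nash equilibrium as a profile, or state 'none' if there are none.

Nash profiles: (A,Q)

(A,P): not NE [P1→B gives 7>5; P2→Q gives 9>2]
(A,Q): NE
(B,P): not NE [P2→Q gives 7>5]
(B,Q): not NE [P1→A gives 9>8]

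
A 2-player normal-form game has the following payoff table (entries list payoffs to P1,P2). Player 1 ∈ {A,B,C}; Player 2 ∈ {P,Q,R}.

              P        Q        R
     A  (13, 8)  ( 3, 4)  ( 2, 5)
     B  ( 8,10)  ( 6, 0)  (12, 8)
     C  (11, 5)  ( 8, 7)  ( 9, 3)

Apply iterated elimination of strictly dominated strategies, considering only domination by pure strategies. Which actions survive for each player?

P2 drop R (P beats it: A:8>5 B:10>8 C:5>3)
P1 drop B (C beats it: P:11>8 Q:8>6)
P1→{A,C} P2→{P,Q}

IESDS → P1:{A,C} P2:{P,Q}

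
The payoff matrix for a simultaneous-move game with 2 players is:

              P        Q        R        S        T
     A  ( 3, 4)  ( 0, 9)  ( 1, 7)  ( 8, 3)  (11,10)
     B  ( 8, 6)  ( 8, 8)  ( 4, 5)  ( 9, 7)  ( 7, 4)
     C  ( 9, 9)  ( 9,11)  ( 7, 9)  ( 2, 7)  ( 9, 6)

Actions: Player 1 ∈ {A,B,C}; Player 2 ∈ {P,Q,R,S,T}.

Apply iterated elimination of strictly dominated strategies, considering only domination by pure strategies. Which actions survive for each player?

Survivors P1:{A,C} P2:{Q,T}

P2 drop P (Q beats it: A:9>4 B:8>6 C:11>9)
P2 drop R (Q beats it: A:9>7 B:8>5 C:11>9)
P2 drop S (Q beats it: A:9>3 B:8>7 C:11>7)
P1 drop B (C beats it: Q:9>8 T:9>7)
P1→{A,C} P2→{Q,T}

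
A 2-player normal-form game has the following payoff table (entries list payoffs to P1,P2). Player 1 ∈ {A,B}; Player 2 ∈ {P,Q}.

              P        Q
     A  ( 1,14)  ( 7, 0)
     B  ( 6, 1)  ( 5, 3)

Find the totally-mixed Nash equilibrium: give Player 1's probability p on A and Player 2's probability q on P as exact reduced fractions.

P1 indiff ⇒ q·1+(1-q)·7 = q·6+(1-q)·5 ⇒ q(-5) = (1-q)(-2) ⇒ q = 2/7
P2 indiff ⇒ p·14+(1-p)·1 = p·0+(1-p)·3 ⇒ p(14) = (1-p)(2) ⇒ p = 1/8

p=1/8, q=2/7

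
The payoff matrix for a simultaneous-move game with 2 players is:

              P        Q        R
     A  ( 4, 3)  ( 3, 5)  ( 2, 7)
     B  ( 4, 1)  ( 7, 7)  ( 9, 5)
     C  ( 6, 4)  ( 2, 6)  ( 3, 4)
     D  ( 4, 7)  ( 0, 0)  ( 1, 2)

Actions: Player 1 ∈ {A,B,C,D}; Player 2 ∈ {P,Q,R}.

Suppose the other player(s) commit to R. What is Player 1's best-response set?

u_1(A vs R) = 2
u_1(B vs R) = 9
u_1(C vs R) = 3
u_1(D vs R) = 1
max payoff 9 at {B}

argmax u_1 = {B}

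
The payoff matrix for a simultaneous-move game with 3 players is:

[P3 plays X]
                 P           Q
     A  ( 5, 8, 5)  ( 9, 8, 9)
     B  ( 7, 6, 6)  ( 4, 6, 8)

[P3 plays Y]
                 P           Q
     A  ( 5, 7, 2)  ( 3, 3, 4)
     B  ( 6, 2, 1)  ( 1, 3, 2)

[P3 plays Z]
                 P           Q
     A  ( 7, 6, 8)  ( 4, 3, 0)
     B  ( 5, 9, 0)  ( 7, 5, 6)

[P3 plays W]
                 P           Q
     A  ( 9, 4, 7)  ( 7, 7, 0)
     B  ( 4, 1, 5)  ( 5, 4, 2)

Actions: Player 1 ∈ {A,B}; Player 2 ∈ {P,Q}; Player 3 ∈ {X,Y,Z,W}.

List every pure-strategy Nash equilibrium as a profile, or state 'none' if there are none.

(A,P,X): not NE [P1→B gives 7>5; P3→Z gives 8>5]
(A,P,Y): not NE [P1→B gives 6>5; P3→Z gives 8>2]
(A,P,Z): NE
(A,P,W): not NE [P2→Q gives 7>4; P3→Z gives 8>7]
(A,Q,X): NE
(A,Q,Y): not NE [P2→P gives 7>3; P3→X gives 9>4]
(A,Q,Z): not NE [P1→B gives 7>4; P2→P gives 6>3; P3→X gives 9>0]
(A,Q,W): not NE [P3→X gives 9>0]
(B,P,X): NE
(B,P,Y): not NE [P2→Q gives 3>2; P3→X gives 6>1]
(B,P,Z): not NE [P1→A gives 7>5; P3→X gives 6>0]
(B,P,W): not NE [P1→A gives 9>4; P2→Q gives 4>1; P3→X gives 6>5]
(B,Q,X): not NE [P1→A gives 9>4]
(B,Q,Y): not NE [P1→A gives 3>1; P3→X gives 8>2]
(B,Q,Z): not NE [P2→P gives 9>5; P3→X gives 8>6]
(B,Q,W): not NE [P1→A gives 7>5; P3→X gives 8>2]

Nash profiles: (A,P,Z), (A,Q,X), (B,P,X)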